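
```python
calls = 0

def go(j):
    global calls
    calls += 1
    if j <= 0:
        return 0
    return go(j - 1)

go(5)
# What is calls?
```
Call trace:
go(j=5)
  go(j=4)
    go(j=3)
      go(j=2)
        go(j=1)
          go(j=0)
          -> return 0
        -> return 0
      -> return 0
    -> return 0
  -> return 0
-> return 0

calls is incremented once per call. go is entered once for each j = 5, 4, 3, 2, 1, 0 (the j <= 0 call returns without recursing), i.e. 5 + 1 calls.
calls = 6

Final answer: 6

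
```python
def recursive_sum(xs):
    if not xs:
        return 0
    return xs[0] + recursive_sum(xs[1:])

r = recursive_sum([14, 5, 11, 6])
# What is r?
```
Call trace:
recursive_sum(xs=[14, 5, 11, 6])
  recursive_sum(xs=[5, 11, 6])
    recursive_sum(xs=[11, 6])
      recursive_sum(xs=[6])
        recursive_sum(xs=[])
        -> return 0
      -> return 6
    -> return 17
  -> return 22
-> return 36

Final answer: 36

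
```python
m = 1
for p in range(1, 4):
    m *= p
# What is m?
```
Trace:
  m=1
  m=1, p=1
  m=2, p=2
  m=6, p=3

Final answer: 6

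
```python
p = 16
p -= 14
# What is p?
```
Trace:
  p=16
  p=2

Final answer: 2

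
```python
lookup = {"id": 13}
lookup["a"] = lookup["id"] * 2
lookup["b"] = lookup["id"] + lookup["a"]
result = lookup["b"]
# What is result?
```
Trace:
  lookup={'id': 13}
  lookup={'id': 13, 'a': 26}
  lookup={'id': 13, 'a': 26, 'b': 39}
  lookup={'id': 13, 'a': 26, 'b': 39}, result=39

Final answer: 39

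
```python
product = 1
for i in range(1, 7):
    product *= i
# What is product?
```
Trace:
  product=1
  product=1, i=1
  product=2, i=2
  product=6, i=3
  product=24, i=4
  product=120, i=5
  product=720, i=6

Final answer: 720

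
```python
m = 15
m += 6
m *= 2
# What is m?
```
Trace:
  m=15
  m=21
  m=42

Final answer: 42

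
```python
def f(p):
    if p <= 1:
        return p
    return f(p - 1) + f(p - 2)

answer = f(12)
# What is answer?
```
Call trace (a repeated sub-call is expanded the first time; later identical calls just restate its return value):
f(p=12)
  f(p=11)
    f(p=10)
      f(p=9)
        f(p=8)
          f(p=7)
            f(p=6)
              f(p=5)
                f(p=4)
                  f(p=3)
                    f(p=2)
                      f(p=1)
                      -> return 1
                      f(p=0)
                      -> return 0
                    -> return 1
                    f(p=1)
                    -> return 1
                  -> return 2
                  f(p=2) -> return 1  (same call as traced above)
                -> return 3
                f(p=3) -> return 2  (same call as traced above)
              -> return 5
              f(p=4) -> return 3  (same call as traced above)
            -> return 8
            f(p=5) -> return 5  (same call as traced above)
          -> return 13
          f(p=6) -> return 8  (same call as traced above)
        -> return 21
        f(p=7) -> return 13  (same call as traced above)
      -> return 34
      f(p=8) -> return 21  (same call as traced above)
    -> return 55
    f(p=9) -> return 34  (same call as traced above)
  -> return 89
  f(p=10) -> return 55  (same call as traced above)
-> return 144

Final answer: 144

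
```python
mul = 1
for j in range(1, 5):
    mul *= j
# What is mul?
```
Trace:
  mul=1
  mul=1, j=1
  mul=2, j=2
  mul=6, j=3
  mul=24, j=4

Final answer: 24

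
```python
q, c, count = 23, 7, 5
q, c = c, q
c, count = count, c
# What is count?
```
Trace:
  q=23, c=7, count=5
  q=7, c=23, count=5
  q=7, c=5, count=23

Final answer: 23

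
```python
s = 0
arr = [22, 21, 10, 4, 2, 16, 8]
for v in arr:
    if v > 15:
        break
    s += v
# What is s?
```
Trace:
  s=0
  s=0, v=22

Final answer: 0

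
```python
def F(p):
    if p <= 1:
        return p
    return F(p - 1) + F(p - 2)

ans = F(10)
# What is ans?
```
Call trace (a repeated sub-call is expanded the first time; later identical calls just restate its return value):
F(p=10)
  F(p=9)
    F(p=8)
      F(p=7)
        F(p=6)
          F(p=5)
            F(p=4)
              F(p=3)
                F(p=2)
                  F(p=1)
                  -> return 1
                  F(p=0)
                  -> return 0
                -> return 1
                F(p=1)
                -> return 1
              -> return 2
              F(p=2) -> return 1  (same call as traced above)
            -> return 3
            F(p=3) -> return 2  (same call as traced above)
          -> return 5
          F(p=4) -> return 3  (same call as traced above)
        -> return 8
        F(p=5) -> return 5  (same call as traced above)
      -> return 13
      F(p=6) -> return 8  (same call as traced above)
    -> return 21
    F(p=7) -> return 13  (same call as traced above)
  -> return 34
  F(p=8) -> return 21  (same call as traced above)
-> return 55

Final answer: 55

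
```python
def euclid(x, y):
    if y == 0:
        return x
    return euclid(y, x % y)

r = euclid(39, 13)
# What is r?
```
Call trace:
euclid(x=39, y=13)
  euclid(x=13, y=0)
  -> return 13
-> return 13

Final answer: 13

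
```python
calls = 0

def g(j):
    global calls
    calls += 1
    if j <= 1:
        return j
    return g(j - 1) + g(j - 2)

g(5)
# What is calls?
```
Call trace (a repeated sub-call is expanded the first time; later identical calls just restate its return value):
g(j=5)
  g(j=4)
    g(j=3)
      g(j=2)
        g(j=1)
        -> return 1
        g(j=0)
        -> return 0
      -> return 1
      g(j=1)
      -> return 1
    -> return 2
    g(j=2) -> return 1  (same call as traced above)
  -> return 3
  g(j=3) -> return 2  (same call as traced above)
-> return 5

calls is incremented once per call, so count the calls in each subtree. Let C(j) = number of calls made by g(j).
C(0) = C(1) = 1 (base case, no recursion); C(j) = 1 + C(j - 1) + C(j - 2) otherwise.
C(2) = 1 + C(1) + C(0) = 1 + 1 + 1 = 3
C(3) = 1 + C(2) + C(1) = 1 + 3 + 1 = 5
C(4) = 1 + C(3) + C(2) = 1 + 5 + 3 = 9
C(5) = 1 + C(4) + C(3) = 1 + 9 + 5 = 15
calls = C(5) = 15

Final answer: 15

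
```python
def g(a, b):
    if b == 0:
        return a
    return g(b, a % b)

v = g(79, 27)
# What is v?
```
Call trace:
g(a=79, b=27)
  g(a=27, b=25)
    g(a=25, b=2)
      g(a=2, b=1)
        g(a=1, b=0)
        -> return 1
      -> return 1
    -> return 1
  -> return 1
-> return 1

Final answer: 1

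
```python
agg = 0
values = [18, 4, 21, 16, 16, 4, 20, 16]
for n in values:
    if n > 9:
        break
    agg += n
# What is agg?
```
Trace:
  agg=0
  agg=0, n=18

Final answer: 0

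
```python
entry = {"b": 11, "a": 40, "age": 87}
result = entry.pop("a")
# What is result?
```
Trace:
  entry={'b': 11, 'a': 40, 'age': 87}
  entry={'b': 11, 'age': 87}, result=40

Final answer: 40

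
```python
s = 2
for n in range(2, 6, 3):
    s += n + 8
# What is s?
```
Trace:
  s=2
  s=12, n=2
  s=25, n=5

Final answer: 25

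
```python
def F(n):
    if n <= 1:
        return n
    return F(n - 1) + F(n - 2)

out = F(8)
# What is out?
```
Call trace (a repeated sub-call is expanded the first time; later identical calls just restate its return value):
F(n=8)
  F(n=7)
    F(n=6)
      F(n=5)
        F(n=4)
          F(n=3)
            F(n=2)
              F(n=1)
              -> return 1
              F(n=0)
              -> return 0
            -> return 1
            F(n=1)
            -> return 1
          -> return 2
          F(n=2) -> return 1  (same call as traced above)
        -> return 3
        F(n=3) -> return 2  (same call as traced above)
      -> return 5
      F(n=4) -> return 3  (same call as traced above)
    -> return 8
    F(n=5) -> return 5  (same call as traced above)
  -> return 13
  F(n=6) -> return 8  (same call as traced above)
-> return 21

Final answer: 21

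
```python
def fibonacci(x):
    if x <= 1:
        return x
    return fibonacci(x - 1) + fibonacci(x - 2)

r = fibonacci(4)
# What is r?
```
Call trace (a repeated sub-call is expanded the first time; later identical calls just restate its return value):
fibonacci(x=4)
  fibonacci(x=3)
    fibonacci(x=2)
      fibonacci(x=1)
      -> return 1
      fibonacci(x=0)
      -> return 0
    -> return 1
    fibonacci(x=1)
    -> return 1
  -> return 2
  fibonacci(x=2) -> return 1  (same call as traced above)
-> return 3

Final answer: 3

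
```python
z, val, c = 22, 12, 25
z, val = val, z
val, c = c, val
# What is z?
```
Trace:
  z=22, val=12, c=25
  z=12, val=22, c=25
  z=12, val=25, c=22

Final answer: 12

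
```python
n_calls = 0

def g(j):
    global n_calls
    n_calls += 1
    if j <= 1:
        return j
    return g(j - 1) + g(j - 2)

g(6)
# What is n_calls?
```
Call trace (a repeated sub-call is expanded the first time; later identical calls just restate its return value):
g(j=6)
  g(j=5)
    g(j=4)
      g(j=3)
        g(j=2)
          g(j=1)
          -> return 1
          g(j=0)
          -> return 0
        -> return 1
        g(j=1)
        -> return 1
      -> return 2
      g(j=2) -> return 1  (same call as traced above)
    -> return 3
    g(j=3) -> return 2  (same call as traced above)
  -> return 5
  g(j=4) -> return 3  (same call as traced above)
-> return 8

n_calls is incremented once per call, so count the calls in each subtree. Let C(j) = number of calls made by g(j).
C(0) = C(1) = 1 (base case, no recursion); C(j) = 1 + C(j - 1) + C(j - 2) otherwise.
C(2) = 1 + C(1) + C(0) = 1 + 1 + 1 = 3
C(3) = 1 + C(2) + C(1) = 1 + 3 + 1 = 5
C(4) = 1 + C(3) + C(2) = 1 + 5 + 3 = 9
C(5) = 1 + C(4) + C(3) = 1 + 9 + 5 = 15
C(6) = 1 + C(5) + C(4) = 1 + 15 + 9 = 25
n_calls = C(6) = 25

Final answer: 25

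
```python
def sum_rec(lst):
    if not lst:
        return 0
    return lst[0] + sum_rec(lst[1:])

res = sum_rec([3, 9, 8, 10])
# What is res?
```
Call trace:
sum_rec(lst=[3, 9, 8, 10])
  sum_rec(lst=[9, 8, 10])
    sum_rec(lst=[8, 10])
      sum_rec(lst=[10])
        sum_rec(lst=[])
        -> return 0
      -> return 10
    -> return 18
  -> return 27
-> return 30

Final answer: 30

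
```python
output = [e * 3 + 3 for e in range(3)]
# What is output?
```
Trace:
  e=0
  e=1
  e=2
  output=[3, 6, 9]

Final answer: [3, 6, 9]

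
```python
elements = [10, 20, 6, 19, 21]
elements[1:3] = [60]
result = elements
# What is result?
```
Trace:
  elements=[10, 20, 6, 19, 21]
  elements=[10, 60, 19, 21]
  elements=[10, 60, 19, 21], result=[10, 60, 19, 21]

Final answer: [10, 60, 19, 21]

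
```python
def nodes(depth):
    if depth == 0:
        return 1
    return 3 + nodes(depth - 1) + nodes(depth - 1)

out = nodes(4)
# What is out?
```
Call trace (a repeated sub-call is expanded the first time; later identical calls just restate its return value):
nodes(depth=4)
  nodes(depth=3)
    nodes(depth=2)
      nodes(depth=1)
        nodes(depth=0)
        -> return 1
        nodes(depth=0)
        -> return 1
      -> return 5
      nodes(depth=1) -> return 5  (same call as traced above)
    -> return 13
    nodes(depth=2) -> return 13  (same call as traced above)
  -> return 29
  nodes(depth=3) -> return 29  (same call as traced above)
-> return 61

Final answer: 61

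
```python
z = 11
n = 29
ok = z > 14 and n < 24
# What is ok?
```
Trace:
  z=11
  z=11, n=29
  z=11, n=29, ok=False

Final answer: False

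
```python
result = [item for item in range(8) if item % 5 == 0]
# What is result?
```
Trace:
  item=0
  item=1
  item=2
  item=3
  item=4
  item=5
  item=6
  item=7
  result=[0, 5]

Final answer: [0, 5]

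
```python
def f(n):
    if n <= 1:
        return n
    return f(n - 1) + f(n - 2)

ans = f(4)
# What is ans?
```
Call trace (a repeated sub-call is expanded the first time; later identical calls just restate its return value):
f(n=4)
  f(n=3)
    f(n=2)
      f(n=1)
      -> return 1
      f(n=0)
      -> return 0
    -> return 1
    f(n=1)
    -> return 1
  -> return 2
  f(n=2) -> return 1  (same call as traced above)
-> return 3

Final answer: 3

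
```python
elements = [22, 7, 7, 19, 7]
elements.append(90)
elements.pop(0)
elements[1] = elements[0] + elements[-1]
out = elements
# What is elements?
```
Trace:
  elements=[22, 7, 7, 19, 7]
  elements=[22, 7, 7, 19, 7, 90]
  elements=[7, 7, 19, 7, 90]
  elements=[7, 97, 19, 7, 90]
  elements=[7, 97, 19, 7, 90], out=[7, 97, 19, 7, 90]

Final answer: [7, 97, 19, 7, 90]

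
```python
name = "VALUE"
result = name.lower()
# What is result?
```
Trace:
  name='VALUE'
  name='VALUE', result='value'

Final answer: 'value'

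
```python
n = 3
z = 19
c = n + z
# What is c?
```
Trace:
  n=3
  n=3, z=19
  n=3, z=19, c=22

Final answer: 22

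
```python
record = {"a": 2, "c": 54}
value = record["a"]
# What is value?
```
Trace:
  record={'a': 2, 'c': 54}
  record={'a': 2, 'c': 54}, value=2

Final answer: 2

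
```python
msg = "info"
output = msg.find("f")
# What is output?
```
Trace:
  msg='info'
  msg='info', output=2

Final answer: 2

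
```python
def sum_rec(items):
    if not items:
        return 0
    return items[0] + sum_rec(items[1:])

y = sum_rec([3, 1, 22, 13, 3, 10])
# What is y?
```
Call trace:
sum_rec(items=[3, 1, 22, 13, 3, 10])
  sum_rec(items=[1, 22, 13, 3, 10])
    sum_rec(items=[22, 13, 3, 10])
      sum_rec(items=[13, 3, 10])
        sum_rec(items=[3, 10])
          sum_rec(items=[10])
            sum_rec(items=[])
            -> return 0
          -> return 10
        -> return 13
      -> return 26
    -> return 48
  -> return 49
-> return 52

Final answer: 52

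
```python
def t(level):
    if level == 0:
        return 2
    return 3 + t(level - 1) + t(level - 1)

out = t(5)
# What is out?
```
Call trace (a repeated sub-call is expanded the first time; later identical calls just restate its return value):
t(level=5)
  t(level=4)
    t(level=3)
      t(level=2)
        t(level=1)
          t(level=0)
          -> return 2
          t(level=0)
          -> return 2
        -> return 7
        t(level=1) -> return 7  (same call as traced above)
      -> return 17
      t(level=2) -> return 17  (same call as traced above)
    -> return 37
    t(level=3) -> return 37  (same call as traced above)
  -> return 77
  t(level=4) -> return 77  (same call as traced above)
-> return 157

Final answer: 157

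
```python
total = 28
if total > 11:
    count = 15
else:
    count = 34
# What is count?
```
Trace:
  total=28
  total=28, count=15

Final answer: 15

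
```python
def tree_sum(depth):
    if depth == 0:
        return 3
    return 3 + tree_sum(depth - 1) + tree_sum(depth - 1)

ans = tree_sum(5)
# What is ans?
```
Call trace (a repeated sub-call is expanded the first time; later identical calls just restate its return value):
tree_sum(depth=5)
  tree_sum(depth=4)
    tree_sum(depth=3)
      tree_sum(depth=2)
        tree_sum(depth=1)
          tree_sum(depth=0)
          -> return 3
          tree_sum(depth=0)
          -> return 3
        -> return 9
        tree_sum(depth=1) -> return 9  (same call as traced above)
      -> return 21
      tree_sum(depth=2) -> return 21  (same call as traced above)
    -> return 45
    tree_sum(depth=3) -> return 45  (same call as traced above)
  -> return 93
  tree_sum(depth=4) -> return 93  (same call as traced above)
-> return 189

Final answer: 189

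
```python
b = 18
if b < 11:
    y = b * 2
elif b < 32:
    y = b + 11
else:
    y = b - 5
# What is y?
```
Trace:
  b=18
  b=18, y=29

Final answer: 29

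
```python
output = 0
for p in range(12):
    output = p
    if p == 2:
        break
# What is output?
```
Trace:
  output=0
  output=0, p=0
  output=1, p=1
  output=2, p=2

Final answer: 2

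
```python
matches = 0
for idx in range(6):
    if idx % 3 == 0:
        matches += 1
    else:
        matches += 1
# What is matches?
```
Trace:
  matches=0
  matches=1, idx=0
  matches=2, idx=1
  matches=3, idx=2
  matches=4, idx=3
  matches=5, idx=4
  matches=6, idx=5

Final answer: 6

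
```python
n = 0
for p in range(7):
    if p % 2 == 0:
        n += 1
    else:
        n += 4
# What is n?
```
Trace:
  n=0
  n=1, p=0
  n=5, p=1
  n=6, p=2
  n=10, p=3
  n=11, p=4
  n=15, p=5
  n=16, p=6

Final answer: 16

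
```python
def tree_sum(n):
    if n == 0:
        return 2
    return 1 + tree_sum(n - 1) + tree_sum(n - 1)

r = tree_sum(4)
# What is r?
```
Call trace (a repeated sub-call is expanded the first time; later identical calls just restate its return value):
tree_sum(n=4)
  tree_sum(n=3)
    tree_sum(n=2)
      tree_sum(n=1)
        tree_sum(n=0)
        -> return 2
        tree_sum(n=0)
        -> return 2
      -> return 5
      tree_sum(n=1) -> return 5  (same call as traced above)
    -> return 11
    tree_sum(n=2) -> return 11  (same call as traced above)
  -> return 23
  tree_sum(n=3) -> return 23  (same call as traced above)
-> return 47

Final answer: 47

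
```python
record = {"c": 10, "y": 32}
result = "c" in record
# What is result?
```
Trace:
  record={'c': 10, 'y': 32}
  record={'c': 10, 'y': 32}, result=True

Final answer: True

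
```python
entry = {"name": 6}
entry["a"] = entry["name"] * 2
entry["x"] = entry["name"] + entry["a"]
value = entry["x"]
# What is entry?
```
Trace:
  entry={'name': 6}
  entry={'name': 6, 'a': 12}
  entry={'name': 6, 'a': 12, 'x': 18}
  entry={'name': 6, 'a': 12, 'x': 18}, value=18

Final answer: {'name': 6, 'a': 12, 'x': 18}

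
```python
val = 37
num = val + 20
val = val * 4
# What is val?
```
Trace:
  val=37
  val=37, num=57
  val=148, num=57

Final answer: 148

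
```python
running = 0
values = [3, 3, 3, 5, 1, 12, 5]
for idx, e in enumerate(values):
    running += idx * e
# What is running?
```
Trace:
  running=0
  running=0, idx=0, e=3
  running=3, idx=1, e=3
  running=9, idx=2, e=3
  running=24, idx=3, e=5
  running=28, idx=4, e=1
  running=88, idx=5, e=12
  running=118, idx=6, e=5

Final answer: 118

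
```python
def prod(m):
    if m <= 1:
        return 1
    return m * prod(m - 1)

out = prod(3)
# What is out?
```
Call trace:
prod(m=3)
  prod(m=2)
    prod(m=1)
    -> return 1
  -> return 2
-> return 6

Final answer: 6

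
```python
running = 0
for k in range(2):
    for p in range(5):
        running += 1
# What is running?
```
Trace:
  running=0
  running=1, k=0, p=0
  running=2, k=0, p=1
  running=3, k=0, p=2
  running=4, k=0, p=3
  running=5, k=0, p=4
  running=6, k=1, p=0
  running=7, k=1, p=1
  running=8, k=1, p=2
  running=9, k=1, p=3
  running=10, k=1, p=4

Final answer: 10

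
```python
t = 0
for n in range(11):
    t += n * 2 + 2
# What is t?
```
Trace:
  t=0
  t=2, n=0
  t=6, n=1
  t=12, n=2
  t=20, n=3
  t=30, n=4
  t=42, n=5
  t=56, n=6
  t=72, n=7
  t=90, n=8
  t=110, n=9
  t=132, n=10

Final answer: 132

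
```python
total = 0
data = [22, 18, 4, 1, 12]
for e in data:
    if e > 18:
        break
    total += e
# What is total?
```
Trace:
  total=0
  total=0, e=22

Final answer: 0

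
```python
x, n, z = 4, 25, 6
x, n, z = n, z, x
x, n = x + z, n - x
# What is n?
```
Trace:
  x=4, n=25, z=6
  x=25, n=6, z=4
  x=29, n=-19, z=4

Final answer: -19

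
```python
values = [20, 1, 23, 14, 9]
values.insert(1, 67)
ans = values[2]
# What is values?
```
Trace:
  values=[20, 1, 23, 14, 9]
  values=[20, 67, 1, 23, 14, 9]
  values=[20, 67, 1, 23, 14, 9], ans=1

Final answer: [20, 67, 1, 23, 14, 9]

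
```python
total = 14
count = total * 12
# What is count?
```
Trace:
  total=14
  total=14, count=168

Final answer: 168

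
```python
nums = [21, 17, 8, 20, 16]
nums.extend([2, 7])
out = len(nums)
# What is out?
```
Trace:
  nums=[21, 17, 8, 20, 16]
  nums=[21, 17, 8, 20, 16, 2, 7]
  nums=[21, 17, 8, 20, 16, 2, 7], out=7

Final answer: 7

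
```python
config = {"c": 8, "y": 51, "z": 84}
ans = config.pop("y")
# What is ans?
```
Trace:
  config={'c': 8, 'y': 51, 'z': 84}
  config={'c': 8, 'z': 84}, ans=51

Final answer: 51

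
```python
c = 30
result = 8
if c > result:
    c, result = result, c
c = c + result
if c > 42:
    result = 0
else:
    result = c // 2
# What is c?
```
Trace:
  c=30
  c=30, result=8
  c=8, result=30
  c=38, result=30
  c=38, result=19

Final answer: 38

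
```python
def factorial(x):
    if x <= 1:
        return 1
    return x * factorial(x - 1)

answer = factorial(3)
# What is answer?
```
Call trace:
factorial(x=3)
  factorial(x=2)
    factorial(x=1)
    -> return 1
  -> return 2
-> return 6

Final answer: 6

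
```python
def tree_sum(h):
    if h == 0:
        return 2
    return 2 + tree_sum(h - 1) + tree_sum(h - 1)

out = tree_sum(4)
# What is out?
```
Call trace (a repeated sub-call is expanded the first time; later identical calls just restate its return value):
tree_sum(h=4)
  tree_sum(h=3)
    tree_sum(h=2)
      tree_sum(h=1)
        tree_sum(h=0)
        -> return 2
        tree_sum(h=0)
        -> return 2
      -> return 6
      tree_sum(h=1) -> return 6  (same call as traced above)
    -> return 14
    tree_sum(h=2) -> return 14  (same call as traced above)
  -> return 30
  tree_sum(h=3) -> return 30  (same call as traced above)
-> return 62

Final answer: 62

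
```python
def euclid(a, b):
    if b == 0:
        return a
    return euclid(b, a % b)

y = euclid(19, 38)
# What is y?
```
Call trace:
euclid(a=19, b=38)
  euclid(a=38, b=19)
    euclid(a=19, b=0)
    -> return 19
  -> return 19
-> return 19

Final answer: 19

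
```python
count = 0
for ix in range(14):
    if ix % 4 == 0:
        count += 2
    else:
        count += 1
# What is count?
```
Trace:
  count=0
  count=2, ix=0
  count=3, ix=1
  count=4, ix=2
  count=5, ix=3
  count=7, ix=4
  count=8, ix=5
  count=9, ix=6
  count=10, ix=7
  count=12, ix=8
  count=13, ix=9
  count=14, ix=10
  count=15, ix=11
  count=17, ix=12
  count=18, ix=13

Final answer: 18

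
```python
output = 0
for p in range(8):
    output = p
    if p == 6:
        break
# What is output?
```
Trace:
  output=0
  output=0, p=0
  output=1, p=1
  output=2, p=2
  output=3, p=3
  output=4, p=4
  output=5, p=5
  output=6, p=6

Final answer: 6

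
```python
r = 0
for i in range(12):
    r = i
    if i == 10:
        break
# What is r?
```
Trace:
  r=0
  r=0, i=0
  r=1, i=1
  r=2, i=2
  r=3, i=3
  r=4, i=4
  r=5, i=5
  r=6, i=6
  r=7, i=7
  r=8, i=8
  r=9, i=9
  r=10, i=10

Final answer: 10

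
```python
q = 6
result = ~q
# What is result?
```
Trace:
  q=6
  q=6, result=-7

Final answer: -7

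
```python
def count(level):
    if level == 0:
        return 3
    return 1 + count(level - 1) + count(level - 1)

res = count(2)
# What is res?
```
Call trace (a repeated sub-call is expanded the first time; later identical calls just restate its return value):
count(level=2)
  count(level=1)
    count(level=0)
    -> return 3
    count(level=0)
    -> return 3
  -> return 7
  count(level=1) -> return 7  (same call as traced above)
-> return 15

Final answer: 15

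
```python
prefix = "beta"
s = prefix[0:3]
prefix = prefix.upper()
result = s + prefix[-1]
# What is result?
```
Trace:
  prefix='beta'
  prefix='beta', s='bet'
  prefix='BETA', s='bet'
  prefix='BETA', s='bet', result='betA'

Final answer: 'betA'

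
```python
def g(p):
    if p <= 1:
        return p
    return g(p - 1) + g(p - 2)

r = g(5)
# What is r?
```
Call trace (a repeated sub-call is expanded the first time; later identical calls just restate its return value):
g(p=5)
  g(p=4)
    g(p=3)
      g(p=2)
        g(p=1)
        -> return 1
        g(p=0)
        -> return 0
      -> return 1
      g(p=1)
      -> return 1
    -> return 2
    g(p=2) -> return 1  (same call as traced above)
  -> return 3
  g(p=3) -> return 2  (same call as traced above)
-> return 5

Final answer: 5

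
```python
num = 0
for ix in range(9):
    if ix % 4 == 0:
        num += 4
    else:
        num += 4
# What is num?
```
Trace:
  num=0
  num=4, ix=0
  num=8, ix=1
  num=12, ix=2
  num=16, ix=3
  num=20, ix=4
  num=24, ix=5
  num=28, ix=6
  num=32, ix=7
  num=36, ix=8

Final answer: 36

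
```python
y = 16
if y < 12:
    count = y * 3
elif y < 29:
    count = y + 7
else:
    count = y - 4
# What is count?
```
Trace:
  y=16
  y=16, count=23

Final answer: 23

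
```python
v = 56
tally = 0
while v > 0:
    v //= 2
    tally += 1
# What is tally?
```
Trace:
  v=56
  v=56, tally=0
  v=28, tally=1
  v=14, tally=2
  v=7, tally=3
  v=3, tally=4
  v=1, tally=5
  v=0, tally=6

Final answer: 6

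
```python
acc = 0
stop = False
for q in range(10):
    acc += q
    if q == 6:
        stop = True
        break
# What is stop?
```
Trace:
  acc=0
  acc=0, stop=False
  acc=0, stop=False, q=0
  acc=1, stop=False, q=1
  acc=3, stop=False, q=2
  acc=6, stop=False, q=3
  acc=10, stop=False, q=4
  acc=15, stop=False, q=5
  acc=21, stop=True, q=6

Final answer: True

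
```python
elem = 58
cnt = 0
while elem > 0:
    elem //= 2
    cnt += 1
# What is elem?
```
Trace:
  elem=58
  elem=58, cnt=0
  elem=29, cnt=1
  elem=14, cnt=2
  elem=7, cnt=3
  elem=3, cnt=4
  elem=1, cnt=5
  elem=0, cnt=6

Final answer: 0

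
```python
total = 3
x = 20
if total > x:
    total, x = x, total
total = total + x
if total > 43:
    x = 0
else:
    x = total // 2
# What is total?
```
Trace:
  total=3
  total=3, x=20
  total=3, x=20
  total=23, x=20
  total=23, x=11

Final answer: 23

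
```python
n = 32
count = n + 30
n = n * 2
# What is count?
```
Trace:
  n=32
  n=32, count=62
  n=64, count=62

Final answer: 62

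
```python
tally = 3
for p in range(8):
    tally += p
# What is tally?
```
Trace:
  tally=3
  tally=3, p=0
  tally=4, p=1
  tally=6, p=2
  tally=9, p=3
  tally=13, p=4
  tally=18, p=5
  tally=24, p=6
  tally=31, p=7

Final answer: 31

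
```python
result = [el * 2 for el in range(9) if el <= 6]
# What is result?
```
Trace:
  el=0
  el=1
  el=2
  el=3
  el=4
  el=5
  el=6
  el=7
  el=8
  result=[0, 2, 4, 6, 8, 10, 12]

Final answer: [0, 2, 4, 6, 8, 10, 12]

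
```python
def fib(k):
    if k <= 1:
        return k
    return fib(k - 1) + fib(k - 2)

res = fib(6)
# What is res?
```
Call trace (a repeated sub-call is expanded the first time; later identical calls just restate its return value):
fib(k=6)
  fib(k=5)
    fib(k=4)
      fib(k=3)
        fib(k=2)
          fib(k=1)
          -> return 1
          fib(k=0)
          -> return 0
        -> return 1
        fib(k=1)
        -> return 1
      -> return 2
      fib(k=2) -> return 1  (same call as traced above)
    -> return 3
    fib(k=3) -> return 2  (same call as traced above)
  -> return 5
  fib(k=4) -> return 3  (same call as traced above)
-> return 8

Final answer: 8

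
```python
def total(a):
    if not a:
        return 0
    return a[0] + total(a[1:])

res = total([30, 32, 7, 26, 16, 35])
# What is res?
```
Call trace:
total(a=[30, 32, 7, 26, 16, 35])
  total(a=[32, 7, 26, 16, 35])
    total(a=[7, 26, 16, 35])
      total(a=[26, 16, 35])
        total(a=[16, 35])
          total(a=[35])
            total(a=[])
            -> return 0
          -> return 35
        -> return 51
      -> return 77
    -> return 84
  -> return 116
-> return 146

Final answer: 146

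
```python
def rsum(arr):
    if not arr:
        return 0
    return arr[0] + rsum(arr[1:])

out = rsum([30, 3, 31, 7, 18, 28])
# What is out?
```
Call trace:
rsum(arr=[30, 3, 31, 7, 18, 28])
  rsum(arr=[3, 31, 7, 18, 28])
    rsum(arr=[31, 7, 18, 28])
      rsum(arr=[7, 18, 28])
        rsum(arr=[18, 28])
          rsum(arr=[28])
            rsum(arr=[])
            -> return 0
          -> return 28
        -> return 46
      -> return 53
    -> return 84
  -> return 87
-> return 117

Final answer: 117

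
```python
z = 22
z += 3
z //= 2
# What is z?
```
Trace:
  z=22
  z=25
  z=12

Final answer: 12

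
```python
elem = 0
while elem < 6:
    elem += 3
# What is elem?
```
Trace:
  elem=0
  elem=3
  elem=6

Final answer: 6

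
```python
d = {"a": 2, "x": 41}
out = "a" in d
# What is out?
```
Trace:
  d={'a': 2, 'x': 41}
  d={'a': 2, 'x': 41}, out=True

Final answer: True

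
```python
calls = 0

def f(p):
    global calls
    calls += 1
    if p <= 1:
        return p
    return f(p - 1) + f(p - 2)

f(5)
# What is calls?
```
Call trace (a repeated sub-call is expanded the first time; later identical calls just restate its return value):
f(p=5)
  f(p=4)
    f(p=3)
      f(p=2)
        f(p=1)
        -> return 1
        f(p=0)
        -> return 0
      -> return 1
      f(p=1)
      -> return 1
    -> return 2
    f(p=2) -> return 1  (same call as traced above)
  -> return 3
  f(p=3) -> return 2  (same call as traced above)
-> return 5

calls is incremented once per call, so count the calls in each subtree. Let C(p) = number of calls made by f(p).
C(0) = C(1) = 1 (base case, no recursion); C(p) = 1 + C(p - 1) + C(p - 2) otherwise.
C(2) = 1 + C(1) + C(0) = 1 + 1 + 1 = 3
C(3) = 1 + C(2) + C(1) = 1 + 3 + 1 = 5
C(4) = 1 + C(3) + C(2) = 1 + 5 + 3 = 9
C(5) = 1 + C(4) + C(3) = 1 + 9 + 5 = 15
calls = C(5) = 15

Final answer: 15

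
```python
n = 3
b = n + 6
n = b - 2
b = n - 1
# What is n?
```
Trace:
  n=3
  n=3, b=9
  n=7, b=9
  n=7, b=6

Final answer: 7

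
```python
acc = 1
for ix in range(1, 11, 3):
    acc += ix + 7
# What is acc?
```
Trace:
  acc=1
  acc=9, ix=1
  acc=20, ix=4
  acc=34, ix=7
  acc=51, ix=10

Final answer: 51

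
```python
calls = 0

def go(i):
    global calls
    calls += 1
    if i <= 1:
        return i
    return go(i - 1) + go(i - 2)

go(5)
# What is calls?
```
Call trace (a repeated sub-call is expanded the first time; later identical calls just restate its return value):
go(i=5)
  go(i=4)
    go(i=3)
      go(i=2)
        go(i=1)
        -> return 1
        go(i=0)
        -> return 0
      -> return 1
      go(i=1)
      -> return 1
    -> return 2
    go(i=2) -> return 1  (same call as traced above)
  -> return 3
  go(i=3) -> return 2  (same call as traced above)
-> return 5

calls is incremented once per call, so count the calls in each subtree. Let C(i) = number of calls made by go(i).
C(0) = C(1) = 1 (base case, no recursion); C(i) = 1 + C(i - 1) + C(i - 2) otherwise.
C(2) = 1 + C(1) + C(0) = 1 + 1 + 1 = 3
C(3) = 1 + C(2) + C(1) = 1 + 3 + 1 = 5
C(4) = 1 + C(3) + C(2) = 1 + 5 + 3 = 9
C(5) = 1 + C(4) + C(3) = 1 + 9 + 5 = 15
calls = C(5) = 15

Final answer: 15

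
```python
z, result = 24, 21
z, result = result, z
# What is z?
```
Trace:
  z=24, result=21
  z=21, result=24

Final answer: 21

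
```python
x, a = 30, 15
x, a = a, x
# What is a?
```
Trace:
  x=30, a=15
  x=15, a=30

Final answer: 30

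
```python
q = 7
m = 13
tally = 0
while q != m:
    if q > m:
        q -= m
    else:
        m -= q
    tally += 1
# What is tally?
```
Trace:
  q=7
  q=7, m=13
  q=7, m=13, tally=0
  q=7, m=6, tally=1
  q=1, m=6, tally=2
  q=1, m=5, tally=3
  q=1, m=4, tally=4
  q=1, m=3, tally=5
  q=1, m=2, tally=6
  q=1, m=1, tally=7

Final answer: 7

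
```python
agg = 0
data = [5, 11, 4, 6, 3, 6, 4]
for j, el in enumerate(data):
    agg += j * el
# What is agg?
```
Trace:
  agg=0
  agg=0, j=0, el=5
  agg=11, j=1, el=11
  agg=19, j=2, el=4
  agg=37, j=3, el=6
  agg=49, j=4, el=3
  agg=79, j=5, el=6
  agg=103, j=6, el=4

Final answer: 103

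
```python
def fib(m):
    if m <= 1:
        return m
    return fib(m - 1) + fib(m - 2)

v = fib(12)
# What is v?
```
Call trace (a repeated sub-call is expanded the first time; later identical calls just restate its return value):
fib(m=12)
  fib(m=11)
    fib(m=10)
      fib(m=9)
        fib(m=8)
          fib(m=7)
            fib(m=6)
              fib(m=5)
                fib(m=4)
                  fib(m=3)
                    fib(m=2)
                      fib(m=1)
                      -> return 1
                      fib(m=0)
                      -> return 0
                    -> return 1
                    fib(m=1)
                    -> return 1
                  -> return 2
                  fib(m=2) -> return 1  (same call as traced above)
                -> return 3
                fib(m=3) -> return 2  (same call as traced above)
              -> return 5
              fib(m=4) -> return 3  (same call as traced above)
            -> return 8
            fib(m=5) -> return 5  (same call as traced above)
          -> return 13
          fib(m=6) -> return 8  (same call as traced above)
        -> return 21
        fib(m=7) -> return 13  (same call as traced above)
      -> return 34
      fib(m=8) -> return 21  (same call as traced above)
    -> return 55
    fib(m=9) -> return 34  (same call as traced above)
  -> return 89
  fib(m=10) -> return 55  (same call as traced above)
-> return 144

Final answer: 144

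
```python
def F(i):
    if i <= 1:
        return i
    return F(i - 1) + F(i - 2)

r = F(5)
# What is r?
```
Call trace (a repeated sub-call is expanded the first time; later identical calls just restate its return value):
F(i=5)
  F(i=4)
    F(i=3)
      F(i=2)
        F(i=1)
        -> return 1
        F(i=0)
        -> return 0
      -> return 1
      F(i=1)
      -> return 1
    -> return 2
    F(i=2) -> return 1  (same call as traced above)
  -> return 3
  F(i=3) -> return 2  (same call as traced above)
-> return 5

Final answer: 5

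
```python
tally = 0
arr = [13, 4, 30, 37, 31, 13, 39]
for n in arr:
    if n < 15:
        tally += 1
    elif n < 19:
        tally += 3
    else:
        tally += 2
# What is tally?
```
Trace:
  tally=0
  tally=1, n=13
  tally=2, n=4
  tally=4, n=30
  tally=6, n=37
  tally=8, n=31
  tally=9, n=13
  tally=11, n=39

Final answer: 11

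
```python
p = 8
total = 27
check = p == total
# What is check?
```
Trace:
  p=8
  p=8, total=27
  p=8, total=27, check=False

Final answer: False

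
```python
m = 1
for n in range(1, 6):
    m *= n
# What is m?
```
Trace:
  m=1
  m=1, n=1
  m=2, n=2
  m=6, n=3
  m=24, n=4
  m=120, n=5

Final answer: 120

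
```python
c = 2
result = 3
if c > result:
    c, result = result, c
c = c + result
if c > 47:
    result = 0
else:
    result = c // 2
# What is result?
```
Trace:
  c=2
  c=2, result=3
  c=2, result=3
  c=5, result=3
  c=5, result=2

Final answer: 2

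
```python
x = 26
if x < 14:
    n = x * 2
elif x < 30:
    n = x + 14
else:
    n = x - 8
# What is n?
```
Trace:
  x=26
  x=26, n=40

Final answer: 40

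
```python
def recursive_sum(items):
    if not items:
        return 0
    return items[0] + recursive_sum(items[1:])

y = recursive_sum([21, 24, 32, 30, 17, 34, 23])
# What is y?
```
Call trace:
recursive_sum(items=[21, 24, 32, 30, 17, 34, 23])
  recursive_sum(items=[24, 32, 30, 17, 34, 23])
    recursive_sum(items=[32, 30, 17, 34, 23])
      recursive_sum(items=[30, 17, 34, 23])
        recursive_sum(items=[17, 34, 23])
          recursive_sum(items=[34, 23])
            recursive_sum(items=[23])
              recursive_sum(items=[])
              -> return 0
            -> return 23
          -> return 57
        -> return 74
      -> return 104
    -> return 136
  -> return 160
-> return 181

Final answer: 181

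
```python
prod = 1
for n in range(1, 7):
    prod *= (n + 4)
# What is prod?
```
Trace:
  prod=1
  prod=5, n=1
  prod=30, n=2
  prod=210, n=3
  prod=1680, n=4
  prod=15120, n=5
  prod=151200, n=6

Final answer: 151200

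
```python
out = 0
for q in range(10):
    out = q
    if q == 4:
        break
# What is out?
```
Trace:
  out=0
  out=0, q=0
  out=1, q=1
  out=2, q=2
  out=3, q=3
  out=4, q=4

Final answer: 4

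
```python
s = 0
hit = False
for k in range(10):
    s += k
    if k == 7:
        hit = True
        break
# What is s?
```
Trace:
  s=0
  s=0, hit=False
  s=0, hit=False, k=0
  s=1, hit=False, k=1
  s=3, hit=False, k=2
  s=6, hit=False, k=3
  s=10, hit=False, k=4
  s=15, hit=False, k=5
  s=21, hit=False, k=6
  s=28, hit=True, k=7

Final answer: 28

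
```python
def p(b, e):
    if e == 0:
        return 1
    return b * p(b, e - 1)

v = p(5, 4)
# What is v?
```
Call trace:
p(b=5, e=4)
  p(b=5, e=3)
    p(b=5, e=2)
      p(b=5, e=1)
        p(b=5, e=0)
        -> return 1
      -> return 5
    -> return 25
  -> return 125
-> return 625

Final answer: 625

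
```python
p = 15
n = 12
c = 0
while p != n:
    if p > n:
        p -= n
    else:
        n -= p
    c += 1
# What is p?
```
Trace:
  p=15
  p=15, n=12
  p=15, n=12, c=0
  p=3, n=12, c=1
  p=3, n=9, c=2
  p=3, n=6, c=3
  p=3, n=3, c=4

Final answer: 3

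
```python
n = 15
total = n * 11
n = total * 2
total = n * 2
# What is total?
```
Trace:
  n=15
  n=15, total=165
  n=330, total=165
  n=330, total=660

Final answer: 660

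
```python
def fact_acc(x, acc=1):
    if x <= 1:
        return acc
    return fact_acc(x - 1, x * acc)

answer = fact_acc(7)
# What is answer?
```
Call trace:
fact_acc(x=7, acc=1)
  fact_acc(x=6, acc=7)
    fact_acc(x=5, acc=42)
      fact_acc(x=4, acc=210)
        fact_acc(x=3, acc=840)
          fact_acc(x=2, acc=2520)
            fact_acc(x=1, acc=5040)
            -> return 5040
          -> return 5040
        -> return 5040
      -> return 5040
    -> return 5040
  -> return 5040
-> return 5040

Final answer: 5040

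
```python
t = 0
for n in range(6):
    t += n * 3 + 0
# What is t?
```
Trace:
  t=0
  t=0, n=0
  t=3, n=1
  t=9, n=2
  t=18, n=3
  t=30, n=4
  t=45, n=5

Final answer: 45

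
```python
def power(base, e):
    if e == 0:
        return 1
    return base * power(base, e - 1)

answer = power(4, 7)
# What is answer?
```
Call trace:
power(base=4, e=7)
  power(base=4, e=6)
    power(base=4, e=5)
      power(base=4, e=4)
        power(base=4, e=3)
          power(base=4, e=2)
            power(base=4, e=1)
              power(base=4, e=0)
              -> return 1
            -> return 4
          -> return 16
        -> return 64
      -> return 256
    -> return 1024
  -> return 4096
-> return 16384

Final answer: 16384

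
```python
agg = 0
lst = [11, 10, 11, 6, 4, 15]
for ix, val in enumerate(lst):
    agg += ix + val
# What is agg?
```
Trace:
  agg=0
  agg=11, ix=0, val=11
  agg=22, ix=1, val=10
  agg=35, ix=2, val=11
  agg=44, ix=3, val=6
  agg=52, ix=4, val=4
  agg=72, ix=5, val=15

Final answer: 72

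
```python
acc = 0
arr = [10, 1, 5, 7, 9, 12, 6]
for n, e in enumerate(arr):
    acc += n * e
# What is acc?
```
Trace:
  acc=0
  acc=0, n=0, e=10
  acc=1, n=1, e=1
  acc=11, n=2, e=5
  acc=32, n=3, e=7
  acc=68, n=4, e=9
  acc=128, n=5, e=12
  acc=164, n=6, e=6

Final answer: 164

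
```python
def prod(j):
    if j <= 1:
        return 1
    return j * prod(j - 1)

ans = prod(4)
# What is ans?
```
Call trace:
prod(j=4)
  prod(j=3)
    prod(j=2)
      prod(j=1)
      -> return 1
    -> return 2
  -> return 6
-> return 24

Final answer: 24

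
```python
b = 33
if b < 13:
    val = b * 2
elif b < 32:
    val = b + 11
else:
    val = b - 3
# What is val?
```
Trace:
  b=33
  b=33, val=30

Final answer: 30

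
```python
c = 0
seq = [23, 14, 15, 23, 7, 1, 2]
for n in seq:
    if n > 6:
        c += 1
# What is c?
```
Trace:
  c=0
  c=1, n=23
  c=2, n=14
  c=3, n=15
  c=4, n=23
  c=5, n=7
  c=5, n=1
  c=5, n=2

Final answer: 5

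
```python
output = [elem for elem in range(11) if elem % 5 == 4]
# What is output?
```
Trace:
  elem=0
  elem=1
  elem=2
  elem=3
  elem=4
  elem=5
  elem=6
  elem=7
  elem=8
  elem=9
  elem=10
  output=[4, 9]

Final answer: [4, 9]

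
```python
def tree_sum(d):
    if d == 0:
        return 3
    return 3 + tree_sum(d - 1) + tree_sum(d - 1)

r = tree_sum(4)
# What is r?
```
Call trace (a repeated sub-call is expanded the first time; later identical calls just restate its return value):
tree_sum(d=4)
  tree_sum(d=3)
    tree_sum(d=2)
      tree_sum(d=1)
        tree_sum(d=0)
        -> return 3
        tree_sum(d=0)
        -> return 3
      -> return 9
      tree_sum(d=1) -> return 9  (same call as traced above)
    -> return 21
    tree_sum(d=2) -> return 21  (same call as traced above)
  -> return 45
  tree_sum(d=3) -> return 45  (same call as traced above)
-> return 93

Final answer: 93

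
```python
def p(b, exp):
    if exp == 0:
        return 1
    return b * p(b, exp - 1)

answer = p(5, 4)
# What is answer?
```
Call trace:
p(b=5, exp=4)
  p(b=5, exp=3)
    p(b=5, exp=2)
      p(b=5, exp=1)
        p(b=5, exp=0)
        -> return 1
      -> return 5
    -> return 25
  -> return 125
-> return 625

Final answer: 625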